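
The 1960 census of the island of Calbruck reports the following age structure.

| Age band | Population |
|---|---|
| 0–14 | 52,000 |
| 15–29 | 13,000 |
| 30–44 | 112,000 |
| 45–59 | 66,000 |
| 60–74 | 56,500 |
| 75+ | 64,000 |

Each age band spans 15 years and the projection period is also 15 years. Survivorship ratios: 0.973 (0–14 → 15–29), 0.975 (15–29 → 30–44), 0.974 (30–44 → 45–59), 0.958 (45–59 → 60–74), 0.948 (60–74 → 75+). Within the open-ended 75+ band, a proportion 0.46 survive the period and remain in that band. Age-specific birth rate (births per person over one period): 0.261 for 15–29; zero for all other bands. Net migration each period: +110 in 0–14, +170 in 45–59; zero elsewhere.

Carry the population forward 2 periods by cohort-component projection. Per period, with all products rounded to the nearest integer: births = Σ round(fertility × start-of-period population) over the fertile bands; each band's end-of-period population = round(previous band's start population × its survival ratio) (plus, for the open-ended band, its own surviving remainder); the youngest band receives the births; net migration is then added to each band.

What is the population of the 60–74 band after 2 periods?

Numbering the groups 1..6 from youngest to oldest:
— Period 1 —
Births: 13000 * 0.261 = 3393
Group 2: 52000 * 0.973 = 50596
Group 3: 13000 * 0.975 = 12675
Group 4: 112000 * 0.974 = 109088
Group 5: 66000 * 0.958 = 63228
Group 6: 56500 * 0.948 + 64000 * 0.46 = 53562 + 29440 = 83002
Net migration: Group 1 + 110 → 3503; Group 4 + 170 → 109258
Population now: 0–14=3503, 15–29=50596, 30–44=12675, 45–59=109258, 60–74=63228, 75+=83002
— Period 2 —
Births: 50596 * 0.261 = 13206
Group 2: 3503 * 0.973 = 3408
Group 3: 50596 * 0.975 = 49331
Group 4: 12675 * 0.974 = 12345
Group 5: 109258 * 0.958 = 104669
Group 6: 63228 * 0.948 + 83002 * 0.46 = 59940 + 38181 = 98121
Net migration: Group 1 + 110 → 13316; Group 4 + 170 → 12515
Population now: 0–14=13316, 15–29=3408, 30–44=49331, 45–59=12515, 60–74=104669, 75+=98121

104669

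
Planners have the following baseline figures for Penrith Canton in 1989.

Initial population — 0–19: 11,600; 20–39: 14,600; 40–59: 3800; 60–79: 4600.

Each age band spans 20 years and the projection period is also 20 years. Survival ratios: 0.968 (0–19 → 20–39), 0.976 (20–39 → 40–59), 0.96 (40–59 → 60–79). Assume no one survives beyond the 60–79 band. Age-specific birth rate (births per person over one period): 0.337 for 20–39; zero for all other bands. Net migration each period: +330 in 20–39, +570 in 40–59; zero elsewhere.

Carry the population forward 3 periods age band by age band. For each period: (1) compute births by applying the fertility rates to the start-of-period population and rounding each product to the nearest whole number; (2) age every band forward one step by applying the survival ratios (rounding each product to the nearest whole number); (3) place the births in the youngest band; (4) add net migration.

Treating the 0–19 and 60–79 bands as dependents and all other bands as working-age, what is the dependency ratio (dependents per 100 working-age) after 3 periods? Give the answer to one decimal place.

135.8

After projecting period 1:
Births: 14600 × 0.337 = 4920
20–39: 11600 × 0.968 = 11229
40–59: 14600 × 0.976 = 14250
60–79: 3800 × 0.96 = 3648
Net migration: 20–39 + 330 → 11559; 40–59 + 570 → 14820
End of period: [4920, 11559, 14820, 3648]
After projecting period 2:
Births: 11559 × 0.337 = 3895
20–39: 4920 × 0.968 = 4763
40–59: 11559 × 0.976 = 11282
60–79: 14820 × 0.96 = 14227
Net migration: 20–39 + 330 → 5093; 40–59 + 570 → 11852
End of period: [3895, 5093, 11852, 14227]
After projecting period 3:
Births: 5093 × 0.337 = 1716
20–39: 3895 × 0.968 = 3770
40–59: 5093 × 0.976 = 4971
60–79: 11852 × 0.96 = 11378
Net migration: 20–39 + 330 → 4100; 40–59 + 570 → 5541
End of period: [1716, 4100, 5541, 11378]
Dependents (band 0–19 + band 60–79) = 1716 + 11378 = 13094; working-age = 9641; ratio = 13094/9641 × 100 = 135.8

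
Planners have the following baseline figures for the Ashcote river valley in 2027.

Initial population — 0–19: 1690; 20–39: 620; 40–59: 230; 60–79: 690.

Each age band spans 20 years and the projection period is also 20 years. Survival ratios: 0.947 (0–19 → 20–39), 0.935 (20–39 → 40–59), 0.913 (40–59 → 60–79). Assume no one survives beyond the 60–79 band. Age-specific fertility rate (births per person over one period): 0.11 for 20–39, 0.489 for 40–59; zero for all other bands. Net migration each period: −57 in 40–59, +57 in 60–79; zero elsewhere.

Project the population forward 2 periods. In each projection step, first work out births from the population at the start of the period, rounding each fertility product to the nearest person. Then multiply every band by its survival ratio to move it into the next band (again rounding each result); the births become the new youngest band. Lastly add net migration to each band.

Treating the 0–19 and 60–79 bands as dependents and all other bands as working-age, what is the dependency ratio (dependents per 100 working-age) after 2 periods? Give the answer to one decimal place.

60.0

Period 1.
Births: 620 × 0.11 = 68  |  230 × 0.489 = 112 — total 180
20–39: 1690 × 0.947 = 1600
40–59: 620 × 0.935 = 580
60–79: 230 × 0.913 = 210
Net migration: 40–59 − 57 → 523; 60–79 + 57 → 267
End of period: [180, 1600, 523, 267]
Period 2.
Births: 1600 × 0.11 = 176  |  523 × 0.489 = 256 — total 432
20–39: 180 × 0.947 = 170
40–59: 1600 × 0.935 = 1496
60–79: 523 × 0.913 = 477
Net migration: 40–59 − 57 → 1439; 60–79 + 57 → 534
End of period: [432, 170, 1439, 534]
Dependents (band 0–19 + band 60–79) = 432 + 534 = 966; working-age = 1609; ratio = 966/1609 × 100 = 60.0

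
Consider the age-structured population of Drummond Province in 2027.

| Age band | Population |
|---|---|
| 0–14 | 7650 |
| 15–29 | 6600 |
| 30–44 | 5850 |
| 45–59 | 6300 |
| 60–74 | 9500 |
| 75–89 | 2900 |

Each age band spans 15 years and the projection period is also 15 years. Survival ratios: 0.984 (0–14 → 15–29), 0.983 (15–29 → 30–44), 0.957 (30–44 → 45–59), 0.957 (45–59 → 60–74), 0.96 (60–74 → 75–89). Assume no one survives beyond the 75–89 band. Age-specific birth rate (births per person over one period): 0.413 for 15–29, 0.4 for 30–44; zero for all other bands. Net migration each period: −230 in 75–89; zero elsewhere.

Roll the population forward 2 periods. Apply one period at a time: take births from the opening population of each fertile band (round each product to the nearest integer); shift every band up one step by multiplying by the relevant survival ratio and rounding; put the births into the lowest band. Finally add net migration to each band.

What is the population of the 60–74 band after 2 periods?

Let band 1 be 0–14 through band 6 = 75–89.
— Period 1 —
Births: 6600 * 0.413 = 2726, 5850 * 0.4 = 2340 — total 5066
Band 2: 7650 * 0.984 = 7528
Band 3: 6600 * 0.983 = 6488
Band 4: 5850 * 0.957 = 5598
Band 5: 6300 * 0.957 = 6029
Band 6: 9500 * 0.96 = 9120
Net migration: Band 6 − 230 → 8890
Giving 5066 / 7528 / 6488 / 5598 / 6029 / 8890.
— Period 2 —
Births: 7528 * 0.413 = 3109, 6488 * 0.4 = 2595 — total 5704
Band 2: 5066 * 0.984 = 4985
Band 3: 7528 * 0.983 = 7400
Band 4: 6488 * 0.957 = 6209
Band 5: 5598 * 0.957 = 5357
Band 6: 6029 * 0.96 = 5788
Net migration: Band 6 − 230 → 5558
Giving 5704 / 4985 / 7400 / 6209 / 5357 / 5558.

5357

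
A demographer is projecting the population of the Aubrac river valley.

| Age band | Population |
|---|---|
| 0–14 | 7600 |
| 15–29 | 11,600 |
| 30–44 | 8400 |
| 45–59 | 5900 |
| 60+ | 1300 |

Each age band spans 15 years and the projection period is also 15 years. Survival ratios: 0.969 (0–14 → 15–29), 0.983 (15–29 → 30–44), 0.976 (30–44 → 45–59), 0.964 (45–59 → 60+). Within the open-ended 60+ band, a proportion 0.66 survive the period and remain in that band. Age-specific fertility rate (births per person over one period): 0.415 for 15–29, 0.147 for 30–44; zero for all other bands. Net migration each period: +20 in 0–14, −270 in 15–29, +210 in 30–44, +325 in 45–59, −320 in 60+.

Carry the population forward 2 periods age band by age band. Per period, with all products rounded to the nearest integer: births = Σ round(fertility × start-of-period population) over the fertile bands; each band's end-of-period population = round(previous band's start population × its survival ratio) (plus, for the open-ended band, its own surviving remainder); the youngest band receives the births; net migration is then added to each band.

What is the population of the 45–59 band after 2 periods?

[period 1]
Births: 11600 * 0.415 = 4814, 8400 * 0.147 = 1235 — total 6049
15–29: 7600 * 0.969 = 7364
30–44: 11600 * 0.983 = 11403
45–59: 8400 * 0.976 = 8198
60+: 5900 * 0.964 + 1300 * 0.66 = 5688 + 858 = 6546
Net migration: 0–14 + 20 → 6069; 15–29 − 270 → 7094; 30–44 + 210 → 11613; 45–59 + 325 → 8523; 60+ − 320 → 6226
→ [6069, 7094, 11613, 8523, 6226]
[period 2]
Births: 7094 * 0.415 = 2944, 11613 * 0.147 = 1707 — total 4651
15–29: 6069 * 0.969 = 5881
30–44: 7094 * 0.983 = 6973
45–59: 11613 * 0.976 = 11334
60+: 8523 * 0.964 + 6226 * 0.66 = 8216 + 4109 = 12325
Net migration: 0–14 + 20 → 4671; 15–29 − 270 → 5611; 30–44 + 210 → 7183; 45–59 + 325 → 11659; 60+ − 320 → 12005
→ [4671, 5611, 7183, 11659, 12005]

11659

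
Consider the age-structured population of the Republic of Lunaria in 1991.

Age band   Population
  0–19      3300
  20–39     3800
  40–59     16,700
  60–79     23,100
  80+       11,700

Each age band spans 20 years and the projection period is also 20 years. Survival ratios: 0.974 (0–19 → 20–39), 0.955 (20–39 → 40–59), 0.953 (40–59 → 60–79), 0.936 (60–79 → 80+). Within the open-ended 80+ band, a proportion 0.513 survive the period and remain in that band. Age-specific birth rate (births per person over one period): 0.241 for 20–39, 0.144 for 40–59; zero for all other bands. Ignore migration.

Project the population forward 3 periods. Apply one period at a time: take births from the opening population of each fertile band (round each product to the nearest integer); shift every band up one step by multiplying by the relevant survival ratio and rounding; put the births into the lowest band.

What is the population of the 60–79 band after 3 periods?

(Bands numbered youngest = 1 to oldest = 5.)
After projecting period 1:
Births: 3800 × 0.241 = 916  |  16700 × 0.144 = 2405 → total 3321
Band 2: 3300 × 0.974 = 3214
Band 3: 3800 × 0.955 = 3629
Band 4: 16700 × 0.953 = 15915
Band 5: 23100 × 0.936 + 11700 × 0.513 = 21622 + 6002 = 27624
Population now: 0–19=3321, 20–39=3214, 40–59=3629, 60–79=15915, 80+=27624
After projecting period 2:
Births: 3214 × 0.241 = 775  |  3629 × 0.144 = 523 → total 1298
Band 2: 3321 × 0.974 = 3235
Band 3: 3214 × 0.955 = 3069
Band 4: 3629 × 0.953 = 3458
Band 5: 15915 × 0.936 + 27624 × 0.513 = 14896 + 14171 = 29067
Population now: 0–19=1298, 20–39=3235, 40–59=3069, 60–79=3458, 80+=29067
After projecting period 3:
Births: 3235 × 0.241 = 780  |  3069 × 0.144 = 442 → total 1222
Band 2: 1298 × 0.974 = 1264
Band 3: 3235 × 0.955 = 3089
Band 4: 3069 × 0.953 = 2925
Band 5: 3458 × 0.936 + 29067 × 0.513 = 3237 + 14911 = 18148
Population now: 0–19=1222, 20–39=1264, 40–59=3089, 60–79=2925, 80+=18148

2925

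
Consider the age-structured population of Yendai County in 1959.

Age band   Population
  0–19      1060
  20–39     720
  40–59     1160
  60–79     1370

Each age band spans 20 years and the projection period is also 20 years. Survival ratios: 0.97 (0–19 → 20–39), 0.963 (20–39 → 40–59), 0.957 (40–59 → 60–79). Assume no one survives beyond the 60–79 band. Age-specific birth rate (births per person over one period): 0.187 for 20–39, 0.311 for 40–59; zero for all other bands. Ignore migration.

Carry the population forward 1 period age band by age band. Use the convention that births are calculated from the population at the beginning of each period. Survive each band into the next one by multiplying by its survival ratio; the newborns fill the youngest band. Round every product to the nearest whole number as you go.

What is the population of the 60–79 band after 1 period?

Period 1:
Births: 720 × 0.187 = 135 ; 1160 × 0.311 = 361 — total 496
20–39: 1060 × 0.97 = 1028
40–59: 720 × 0.963 = 693
60–79: 1160 × 0.957 = 1110
Giving 496 / 1028 / 693 / 1110.

1110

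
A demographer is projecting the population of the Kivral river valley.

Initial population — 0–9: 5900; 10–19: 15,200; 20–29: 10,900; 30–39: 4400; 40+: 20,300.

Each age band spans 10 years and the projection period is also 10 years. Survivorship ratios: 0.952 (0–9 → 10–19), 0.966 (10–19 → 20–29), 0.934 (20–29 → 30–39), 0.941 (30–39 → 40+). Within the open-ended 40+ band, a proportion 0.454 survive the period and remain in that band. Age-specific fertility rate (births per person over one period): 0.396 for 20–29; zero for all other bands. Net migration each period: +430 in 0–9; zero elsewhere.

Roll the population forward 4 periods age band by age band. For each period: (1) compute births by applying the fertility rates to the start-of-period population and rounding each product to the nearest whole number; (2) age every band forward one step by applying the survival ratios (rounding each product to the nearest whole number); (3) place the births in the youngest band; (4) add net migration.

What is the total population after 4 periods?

Period 1.
Births: 10900 × 0.396 = 4316
10–19: 5900 × 0.952 = 5617
20–29: 15200 × 0.966 = 14683
30–39: 10900 × 0.934 = 10181
40+: 4400 × 0.941 + 20300 × 0.454 = 4140 + 9216 = 13356
Net migration: 0–9 + 430 → 4746
→ [4746, 5617, 14683, 10181, 13356]
Period 2.
Births: 14683 × 0.396 = 5814
10–19: 4746 × 0.952 = 4518
20–29: 5617 × 0.966 = 5426
30–39: 14683 × 0.934 = 13714
40+: 10181 × 0.941 + 13356 × 0.454 = 9580 + 6064 = 15644
Net migration: 0–9 + 430 → 6244
→ [6244, 4518, 5426, 13714, 15644]
Period 3.
Births: 5426 × 0.396 = 2149
10–19: 6244 × 0.952 = 5944
20–29: 4518 × 0.966 = 4364
30–39: 5426 × 0.934 = 5068
40+: 13714 × 0.941 + 15644 × 0.454 = 12905 + 7102 = 20007
Net migration: 0–9 + 430 → 2579
→ [2579, 5944, 4364, 5068, 20007]
Period 4.
Births: 4364 × 0.396 = 1728
10–19: 2579 × 0.952 = 2455
20–29: 5944 × 0.966 = 5742
30–39: 4364 × 0.934 = 4076
40+: 5068 × 0.941 + 20007 × 0.454 = 4769 + 9083 = 13852
Net migration: 0–9 + 430 → 2158
→ [2158, 2455, 5742, 4076, 13852]
Total after period 4: 2158 + 2455 + 5742 + 4076 + 13852 = 28283

28283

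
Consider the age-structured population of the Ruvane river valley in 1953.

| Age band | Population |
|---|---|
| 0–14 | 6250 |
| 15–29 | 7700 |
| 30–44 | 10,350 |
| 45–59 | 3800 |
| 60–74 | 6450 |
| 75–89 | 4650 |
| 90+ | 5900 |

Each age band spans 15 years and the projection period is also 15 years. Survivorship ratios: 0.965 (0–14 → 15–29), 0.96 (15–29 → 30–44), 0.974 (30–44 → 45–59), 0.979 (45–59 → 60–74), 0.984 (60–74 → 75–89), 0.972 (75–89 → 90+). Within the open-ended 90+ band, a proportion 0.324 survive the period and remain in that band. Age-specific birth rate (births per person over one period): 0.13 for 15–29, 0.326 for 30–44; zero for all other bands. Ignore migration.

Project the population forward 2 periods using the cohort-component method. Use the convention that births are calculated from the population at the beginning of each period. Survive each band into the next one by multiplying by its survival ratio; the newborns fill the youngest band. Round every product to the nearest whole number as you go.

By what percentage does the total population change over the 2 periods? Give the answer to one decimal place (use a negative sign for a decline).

-6.5

Let group 1 be 0–14 through group 7 = 90+.
Period 1.
Births: 7700 × 0.13 = 1001 ; 10350 × 0.326 = 3374 — total 4375
Group 2: 6250 × 0.965 = 6031
Group 3: 7700 × 0.96 = 7392
Group 4: 10350 × 0.974 = 10081
Group 5: 3800 × 0.979 = 3720
Group 6: 6450 × 0.984 = 6347
Group 7: 4650 × 0.972 + 5900 × 0.324 = 4520 + 1912 = 6432
Giving 4375 / 6031 / 7392 / 10081 / 3720 / 6347 / 6432.
Period 2.
Births: 6031 × 0.13 = 784 ; 7392 × 0.326 = 2410 — total 3194
Group 2: 4375 × 0.965 = 4222
Group 3: 6031 × 0.96 = 5790
Group 4: 7392 × 0.974 = 7200
Group 5: 10081 × 0.979 = 9869
Group 6: 3720 × 0.984 = 3660
Group 7: 6347 × 0.972 + 6432 × 0.324 = 6169 + 2084 = 8253
Giving 3194 / 4222 / 5790 / 7200 / 9869 / 3660 / 8253.
Total: 45100 → 42188; change = -2912; percentage change = -6.5%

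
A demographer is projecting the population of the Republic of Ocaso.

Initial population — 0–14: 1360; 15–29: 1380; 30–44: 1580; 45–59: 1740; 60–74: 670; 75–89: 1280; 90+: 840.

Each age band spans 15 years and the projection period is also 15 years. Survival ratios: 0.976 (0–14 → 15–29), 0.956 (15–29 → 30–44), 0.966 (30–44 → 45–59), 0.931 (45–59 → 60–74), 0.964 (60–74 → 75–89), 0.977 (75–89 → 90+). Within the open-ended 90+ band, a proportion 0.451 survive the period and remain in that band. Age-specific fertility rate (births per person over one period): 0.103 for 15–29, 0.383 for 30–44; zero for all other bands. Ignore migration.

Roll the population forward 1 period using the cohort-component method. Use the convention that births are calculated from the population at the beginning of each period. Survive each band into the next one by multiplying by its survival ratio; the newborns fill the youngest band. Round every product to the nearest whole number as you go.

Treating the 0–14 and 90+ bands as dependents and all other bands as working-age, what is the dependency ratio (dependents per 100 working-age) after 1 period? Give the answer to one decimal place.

Numbering the groups 1..7 from youngest to oldest:
[period 1]
Births: 1380 * 0.103 = 142, 1580 * 0.383 = 605 ⇒ total 747
Group 2: 1360 * 0.976 = 1327
Group 3: 1380 * 0.956 = 1319
Group 4: 1580 * 0.966 = 1526
Group 5: 1740 * 0.931 = 1620
Group 6: 670 * 0.964 = 646
Group 7: 1280 * 0.977 + 840 * 0.451 = 1251 + 379 = 1630
End of period: [747, 1327, 1319, 1526, 1620, 646, 1630]
Dependents (band 0–14 + band 90+) = 747 + 1630 = 2377; working-age = 6438; ratio = 2377/6438 × 100 = 36.9

36.9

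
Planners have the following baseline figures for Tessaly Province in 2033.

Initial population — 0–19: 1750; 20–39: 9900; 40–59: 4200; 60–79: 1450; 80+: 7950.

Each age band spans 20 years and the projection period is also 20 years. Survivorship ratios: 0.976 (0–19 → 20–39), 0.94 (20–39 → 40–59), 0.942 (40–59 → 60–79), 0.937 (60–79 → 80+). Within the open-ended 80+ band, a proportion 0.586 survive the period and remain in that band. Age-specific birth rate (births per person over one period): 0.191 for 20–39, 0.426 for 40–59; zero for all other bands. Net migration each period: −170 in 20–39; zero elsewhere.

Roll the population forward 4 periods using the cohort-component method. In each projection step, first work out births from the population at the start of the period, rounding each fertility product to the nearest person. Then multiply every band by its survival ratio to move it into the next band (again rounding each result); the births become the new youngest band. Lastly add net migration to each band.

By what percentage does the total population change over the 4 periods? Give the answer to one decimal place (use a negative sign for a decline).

After projecting period 1:
Births: 9900 × 0.191 = 1891  |  4200 × 0.426 = 1789 → total 3680
20–39: 1750 × 0.976 = 1708
40–59: 9900 × 0.94 = 9306
60–79: 4200 × 0.942 = 3956
80+: 1450 × 0.937 + 7950 × 0.586 = 1359 + 4659 = 6018
Net migration: 20–39 − 170 → 1538
→ [3680, 1538, 9306, 3956, 6018]
After projecting period 2:
Births: 1538 × 0.191 = 294  |  9306 × 0.426 = 3964 → total 4258
20–39: 3680 × 0.976 = 3592
40–59: 1538 × 0.94 = 1446
60–79: 9306 × 0.942 = 8766
80+: 3956 × 0.937 + 6018 × 0.586 = 3707 + 3527 = 7234
Net migration: 20–39 − 170 → 3422
→ [4258, 3422, 1446, 8766, 7234]
After projecting period 3:
Births: 3422 × 0.191 = 654  |  1446 × 0.426 = 616 → total 1270
20–39: 4258 × 0.976 = 4156
40–59: 3422 × 0.94 = 3217
60–79: 1446 × 0.942 = 1362
80+: 8766 × 0.937 + 7234 × 0.586 = 8214 + 4239 = 12453
Net migration: 20–39 − 170 → 3986
→ [1270, 3986, 3217, 1362, 12453]
After projecting period 4:
Births: 3986 × 0.191 = 761  |  3217 × 0.426 = 1370 → total 2131
20–39: 1270 × 0.976 = 1240
40–59: 3986 × 0.94 = 3747
60–79: 3217 × 0.942 = 3030
80+: 1362 × 0.937 + 12453 × 0.586 = 1276 + 7297 = 8573
Net migration: 20–39 − 170 → 1070
→ [2131, 1070, 3747, 3030, 8573]
Total: 25250 → 18551; change = -6699; percentage change = -26.5%

-26.5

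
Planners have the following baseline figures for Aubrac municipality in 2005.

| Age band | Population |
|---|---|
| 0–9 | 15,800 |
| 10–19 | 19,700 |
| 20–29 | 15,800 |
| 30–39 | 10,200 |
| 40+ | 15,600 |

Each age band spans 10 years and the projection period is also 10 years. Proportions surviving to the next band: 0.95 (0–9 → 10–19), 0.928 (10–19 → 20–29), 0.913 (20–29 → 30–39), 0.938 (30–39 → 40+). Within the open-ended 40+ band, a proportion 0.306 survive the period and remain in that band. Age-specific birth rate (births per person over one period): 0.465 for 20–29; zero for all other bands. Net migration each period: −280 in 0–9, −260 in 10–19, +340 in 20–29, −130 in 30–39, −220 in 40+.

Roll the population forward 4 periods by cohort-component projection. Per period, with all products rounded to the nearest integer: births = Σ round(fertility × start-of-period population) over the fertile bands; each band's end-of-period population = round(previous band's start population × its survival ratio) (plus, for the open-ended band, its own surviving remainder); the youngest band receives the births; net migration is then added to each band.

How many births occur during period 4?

2943

Numbering the bands 1..5 from youngest to oldest:
After projecting period 1:
Births: 15800 × 0.465 = 7347
Band 2: 15800 × 0.95 = 15010
Band 3: 19700 × 0.928 = 18282
Band 4: 15800 × 0.913 = 14425
Band 5: 10200 × 0.938 + 15600 × 0.306 = 9568 + 4774 = 14342
Net migration: Band 1 − 280 → 7067; Band 2 − 260 → 14750; Band 3 + 340 → 18622; Band 4 − 130 → 14295; Band 5 − 220 → 14122
Population now: 0–9=7067, 10–19=14750, 20–29=18622, 30–39=14295, 40+=14122
After projecting period 2:
Births: 18622 × 0.465 = 8659
Band 2: 7067 × 0.95 = 6714
Band 3: 14750 × 0.928 = 13688
Band 4: 18622 × 0.913 = 17002
Band 5: 14295 × 0.938 + 14122 × 0.306 = 13409 + 4321 = 17730
Net migration: Band 1 − 280 → 8379; Band 2 − 260 → 6454; Band 3 + 340 → 14028; Band 4 − 130 → 16872; Band 5 − 220 → 17510
Population now: 0–9=8379, 10–19=6454, 20–29=14028, 30–39=16872, 40+=17510
After projecting period 3:
Births: 14028 × 0.465 = 6523
Band 2: 8379 × 0.95 = 7960
Band 3: 6454 × 0.928 = 5989
Band 4: 14028 × 0.913 = 12808
Band 5: 16872 × 0.938 + 17510 × 0.306 = 15826 + 5358 = 21184
Net migration: Band 1 − 280 → 6243; Band 2 − 260 → 7700; Band 3 + 340 → 6329; Band 4 − 130 → 12678; Band 5 − 220 → 20964
Population now: 0–9=6243, 10–19=7700, 20–29=6329, 30–39=12678, 40+=20964
After projecting period 4:
Births: 6329 × 0.465 = 2943
Band 2: 6243 × 0.95 = 5931
Band 3: 7700 × 0.928 = 7146
Band 4: 6329 × 0.913 = 5778
Band 5: 12678 × 0.938 + 20964 × 0.306 = 11892 + 6415 = 18307
Net migration: Band 1 − 280 → 2663; Band 2 − 260 → 5671; Band 3 + 340 → 7486; Band 4 − 130 → 5648; Band 5 − 220 → 18087
Population now: 0–9=2663, 10–19=5671, 20–29=7486, 30–39=5648, 40+=18087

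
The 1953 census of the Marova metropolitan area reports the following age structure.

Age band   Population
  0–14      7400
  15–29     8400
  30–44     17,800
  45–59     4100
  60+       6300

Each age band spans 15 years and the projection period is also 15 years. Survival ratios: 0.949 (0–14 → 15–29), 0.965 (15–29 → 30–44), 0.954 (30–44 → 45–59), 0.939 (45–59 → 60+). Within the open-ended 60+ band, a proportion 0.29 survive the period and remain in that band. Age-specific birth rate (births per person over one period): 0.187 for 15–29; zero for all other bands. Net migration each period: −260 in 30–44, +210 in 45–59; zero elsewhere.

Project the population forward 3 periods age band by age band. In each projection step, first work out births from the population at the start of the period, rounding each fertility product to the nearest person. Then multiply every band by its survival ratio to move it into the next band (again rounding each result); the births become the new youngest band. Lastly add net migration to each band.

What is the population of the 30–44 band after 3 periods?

Numbering the groups 1..5 from youngest to oldest:
After projecting period 1:
Births: 8400 × 0.187 = 1571
Group 2: 7400 × 0.949 = 7023
Group 3: 8400 × 0.965 = 8106
Group 4: 17800 × 0.954 = 16981
Group 5: 4100 × 0.939 + 6300 × 0.29 = 3850 + 1827 = 5677
Net migration: Group 3 − 260 → 7846; Group 4 + 210 → 17191
→ [1571, 7023, 7846, 17191, 5677]
After projecting period 2:
Births: 7023 × 0.187 = 1313
Group 2: 1571 × 0.949 = 1491
Group 3: 7023 × 0.965 = 6777
Group 4: 7846 × 0.954 = 7485
Group 5: 17191 × 0.939 + 5677 × 0.29 = 16142 + 1646 = 17788
Net migration: Group 3 − 260 → 6517; Group 4 + 210 → 7695
→ [1313, 1491, 6517, 7695, 17788]
After projecting period 3:
Births: 1491 × 0.187 = 279
Group 2: 1313 × 0.949 = 1246
Group 3: 1491 × 0.965 = 1439
Group 4: 6517 × 0.954 = 6217
Group 5: 7695 × 0.939 + 17788 × 0.29 = 7226 + 5159 = 12385
Net migration: Group 3 − 260 → 1179; Group 4 + 210 → 6427
→ [279, 1246, 1179, 6427, 12385]

1179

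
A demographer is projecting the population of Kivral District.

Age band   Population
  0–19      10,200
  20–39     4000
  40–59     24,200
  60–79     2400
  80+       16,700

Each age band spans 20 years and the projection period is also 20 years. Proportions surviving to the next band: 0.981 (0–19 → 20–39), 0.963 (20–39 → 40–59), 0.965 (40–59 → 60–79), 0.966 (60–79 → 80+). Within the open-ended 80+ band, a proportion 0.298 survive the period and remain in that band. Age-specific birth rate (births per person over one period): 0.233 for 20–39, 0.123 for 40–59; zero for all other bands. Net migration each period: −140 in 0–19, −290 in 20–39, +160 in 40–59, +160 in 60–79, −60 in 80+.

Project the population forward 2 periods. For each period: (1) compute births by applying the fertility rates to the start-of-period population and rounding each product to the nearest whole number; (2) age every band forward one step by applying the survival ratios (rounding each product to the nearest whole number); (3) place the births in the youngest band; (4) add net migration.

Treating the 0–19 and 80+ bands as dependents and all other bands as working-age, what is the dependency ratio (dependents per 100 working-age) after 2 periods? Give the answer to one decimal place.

Let group 1 be 0–19 through group 5 = 80+.
Period 1:
Births: 4000 × 0.233 = 932 ; 24200 × 0.123 = 2977 — total 3909
Group 2: 10200 × 0.981 = 10006
Group 3: 4000 × 0.963 = 3852
Group 4: 24200 × 0.965 = 23353
Group 5: 2400 × 0.966 + 16700 × 0.298 = 2318 + 4977 = 7295
Net migration: Group 1 − 140 → 3769; Group 2 − 290 → 9716; Group 3 + 160 → 4012; Group 4 + 160 → 23513; Group 5 − 60 → 7235
Giving 3769 / 9716 / 4012 / 23513 / 7235.
Period 2:
Births: 9716 × 0.233 = 2264 ; 4012 × 0.123 = 493 — total 2757
Group 2: 3769 × 0.981 = 3697
Group 3: 9716 × 0.963 = 9357
Group 4: 4012 × 0.965 = 3872
Group 5: 23513 × 0.966 + 7235 × 0.298 = 22714 + 2156 = 24870
Net migration: Group 1 − 140 → 2617; Group 2 − 290 → 3407; Group 3 + 160 → 9517; Group 4 + 160 → 4032; Group 5 − 60 → 24810
Giving 2617 / 3407 / 9517 / 4032 / 24810.
Dependents (band 0–19 + band 80+) = 2617 + 24810 = 27427; working-age = 16956; ratio = 27427/16956 × 100 = 161.8

161.8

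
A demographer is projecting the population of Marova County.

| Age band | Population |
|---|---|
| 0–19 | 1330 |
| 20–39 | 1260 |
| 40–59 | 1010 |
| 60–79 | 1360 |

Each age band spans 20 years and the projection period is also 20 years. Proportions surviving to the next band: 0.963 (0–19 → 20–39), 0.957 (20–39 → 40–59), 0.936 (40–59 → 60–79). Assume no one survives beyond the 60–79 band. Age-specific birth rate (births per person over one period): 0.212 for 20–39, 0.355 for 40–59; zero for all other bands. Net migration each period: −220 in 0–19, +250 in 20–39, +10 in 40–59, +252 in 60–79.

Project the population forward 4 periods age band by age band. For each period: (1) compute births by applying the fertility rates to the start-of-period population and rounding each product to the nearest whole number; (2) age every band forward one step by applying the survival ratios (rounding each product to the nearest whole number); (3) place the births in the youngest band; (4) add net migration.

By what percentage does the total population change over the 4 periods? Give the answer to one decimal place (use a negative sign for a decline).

-51.3

Let band 1 be 0–19 through band 4 = 60–79.
After projecting period 1:
Births: 1260 × 0.212 = 267  |  1010 × 0.355 = 359 → 626
Band 2: 1330 × 0.963 = 1281
Band 3: 1260 × 0.957 = 1206
Band 4: 1010 × 0.936 = 945
Net migration: Band 1 − 220 → 406; Band 2 + 250 → 1531; Band 3 + 10 → 1216; Band 4 + 252 → 1197
End of period: [406, 1531, 1216, 1197]
After projecting period 2:
Births: 1531 × 0.212 = 325  |  1216 × 0.355 = 432 → 757
Band 2: 406 × 0.963 = 391
Band 3: 1531 × 0.957 = 1465
Band 4: 1216 × 0.936 = 1138
Net migration: Band 1 − 220 → 537; Band 2 + 250 → 641; Band 3 + 10 → 1475; Band 4 + 252 → 1390
End of period: [537, 641, 1475, 1390]
After projecting period 3:
Births: 641 × 0.212 = 136  |  1475 × 0.355 = 524 → 660
Band 2: 537 × 0.963 = 517
Band 3: 641 × 0.957 = 613
Band 4: 1475 × 0.936 = 1381
Net migration: Band 1 − 220 → 440; Band 2 + 250 → 767; Band 3 + 10 → 623; Band 4 + 252 → 1633
End of period: [440, 767, 623, 1633]
After projecting period 4:
Births: 767 × 0.212 = 163  |  623 × 0.355 = 221 → 384
Band 2: 440 × 0.963 = 424
Band 3: 767 × 0.957 = 734
Band 4: 623 × 0.936 = 583
Net migration: Band 1 − 220 → 164; Band 2 + 250 → 674; Band 3 + 10 → 744; Band 4 + 252 → 835
End of period: [164, 674, 744, 835]
Total: 4960 → 2417; change = -2543; percentage change = -51.3%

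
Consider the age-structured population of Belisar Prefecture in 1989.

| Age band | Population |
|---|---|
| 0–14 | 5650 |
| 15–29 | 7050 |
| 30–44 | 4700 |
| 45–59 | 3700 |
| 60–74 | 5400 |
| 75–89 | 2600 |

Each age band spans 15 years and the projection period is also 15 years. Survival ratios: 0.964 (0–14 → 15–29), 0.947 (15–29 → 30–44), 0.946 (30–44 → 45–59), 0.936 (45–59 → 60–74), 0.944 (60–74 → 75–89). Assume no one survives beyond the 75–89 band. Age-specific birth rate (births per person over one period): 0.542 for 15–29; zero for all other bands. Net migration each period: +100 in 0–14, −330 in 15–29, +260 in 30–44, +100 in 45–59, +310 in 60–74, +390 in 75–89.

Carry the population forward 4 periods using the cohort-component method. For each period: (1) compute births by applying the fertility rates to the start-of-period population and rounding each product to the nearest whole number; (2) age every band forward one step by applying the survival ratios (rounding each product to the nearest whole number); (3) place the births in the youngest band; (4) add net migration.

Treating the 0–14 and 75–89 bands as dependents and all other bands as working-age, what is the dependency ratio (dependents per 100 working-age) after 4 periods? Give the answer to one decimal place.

63.9

— Period 1 —
Births: 7050 × 0.542 = 3821
15–29: 5650 × 0.964 = 5447
30–44: 7050 × 0.947 = 6676
45–59: 4700 × 0.946 = 4446
60–74: 3700 × 0.936 = 3463
75–89: 5400 × 0.944 = 5098
Net migration: 0–14 + 100 → 3921; 15–29 − 330 → 5117; 30–44 + 260 → 6936; 45–59 + 100 → 4546; 60–74 + 310 → 3773; 75–89 + 390 → 5488
Population now: 0–14=3921, 15–29=5117, 30–44=6936, 45–59=4546, 60–74=3773, 75–89=5488
— Period 2 —
Births: 5117 × 0.542 = 2773
15–29: 3921 × 0.964 = 3780
30–44: 5117 × 0.947 = 4846
45–59: 6936 × 0.946 = 6561
60–74: 4546 × 0.936 = 4255
75–89: 3773 × 0.944 = 3562
Net migration: 0–14 + 100 → 2873; 15–29 − 330 → 3450; 30–44 + 260 → 5106; 45–59 + 100 → 6661; 60–74 + 310 → 4565; 75–89 + 390 → 3952
Population now: 0–14=2873, 15–29=3450, 30–44=5106, 45–59=6661, 60–74=4565, 75–89=3952
— Period 3 —
Births: 3450 × 0.542 = 1870
15–29: 2873 × 0.964 = 2770
30–44: 3450 × 0.947 = 3267
45–59: 5106 × 0.946 = 4830
60–74: 6661 × 0.936 = 6235
75–89: 4565 × 0.944 = 4309
Net migration: 0–14 + 100 → 1970; 15–29 − 330 → 2440; 30–44 + 260 → 3527; 45–59 + 100 → 4930; 60–74 + 310 → 6545; 75–89 + 390 → 4699
Population now: 0–14=1970, 15–29=2440, 30–44=3527, 45–59=4930, 60–74=6545, 75–89=4699
— Period 4 —
Births: 2440 × 0.542 = 1322
15–29: 1970 × 0.964 = 1899
30–44: 2440 × 0.947 = 2311
45–59: 3527 × 0.946 = 3337
60–74: 4930 × 0.936 = 4614
75–89: 6545 × 0.944 = 6178
Net migration: 0–14 + 100 → 1422; 15–29 − 330 → 1569; 30–44 + 260 → 2571; 45–59 + 100 → 3437; 60–74 + 310 → 4924; 75–89 + 390 → 6568
Population now: 0–14=1422, 15–29=1569, 30–44=2571, 45–59=3437, 60–74=4924, 75–89=6568
Dependents (band 0–14 + band 75–89) = 1422 + 6568 = 7990; working-age = 12501; ratio = 7990/12501 × 100 = 63.9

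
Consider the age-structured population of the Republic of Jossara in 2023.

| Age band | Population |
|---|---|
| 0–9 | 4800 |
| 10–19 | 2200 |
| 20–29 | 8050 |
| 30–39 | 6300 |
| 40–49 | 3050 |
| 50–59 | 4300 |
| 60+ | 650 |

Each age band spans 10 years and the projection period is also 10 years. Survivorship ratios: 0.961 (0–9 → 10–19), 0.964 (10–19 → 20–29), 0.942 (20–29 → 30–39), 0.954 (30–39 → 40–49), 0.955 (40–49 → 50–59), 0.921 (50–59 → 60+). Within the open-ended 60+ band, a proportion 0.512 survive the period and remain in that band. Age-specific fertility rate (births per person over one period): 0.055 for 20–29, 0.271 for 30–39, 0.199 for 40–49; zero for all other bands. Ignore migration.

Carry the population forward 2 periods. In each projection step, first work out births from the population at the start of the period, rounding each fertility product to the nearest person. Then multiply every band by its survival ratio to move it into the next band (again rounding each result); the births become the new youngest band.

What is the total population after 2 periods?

Numbering the groups 1..7 from youngest to oldest:
After projecting period 1:
Births: 8050 × 0.055 = 443  |  6300 × 0.271 = 1707  |  3050 × 0.199 = 607 — total 2757
Group 2: 4800 × 0.961 = 4613
Group 3: 2200 × 0.964 = 2121
Group 4: 8050 × 0.942 = 7583
Group 5: 6300 × 0.954 = 6010
Group 6: 3050 × 0.955 = 2913
Group 7: 4300 × 0.921 + 650 × 0.512 = 3960 + 333 = 4293
Giving 2757 / 4613 / 2121 / 7583 / 6010 / 2913 / 4293.
After projecting period 2:
Births: 2121 × 0.055 = 117  |  7583 × 0.271 = 2055  |  6010 × 0.199 = 1196 — total 3368
Group 2: 2757 × 0.961 = 2649
Group 3: 4613 × 0.964 = 4447
Group 4: 2121 × 0.942 = 1998
Group 5: 7583 × 0.954 = 7234
Group 6: 6010 × 0.955 = 5740
Group 7: 2913 × 0.921 + 4293 × 0.512 = 2683 + 2198 = 4881
Giving 3368 / 2649 / 4447 / 1998 / 7234 / 5740 / 4881.
Total after period 2: 3368 + 2649 + 4447 + 1998 + 7234 + 5740 + 4881 = 30317

30317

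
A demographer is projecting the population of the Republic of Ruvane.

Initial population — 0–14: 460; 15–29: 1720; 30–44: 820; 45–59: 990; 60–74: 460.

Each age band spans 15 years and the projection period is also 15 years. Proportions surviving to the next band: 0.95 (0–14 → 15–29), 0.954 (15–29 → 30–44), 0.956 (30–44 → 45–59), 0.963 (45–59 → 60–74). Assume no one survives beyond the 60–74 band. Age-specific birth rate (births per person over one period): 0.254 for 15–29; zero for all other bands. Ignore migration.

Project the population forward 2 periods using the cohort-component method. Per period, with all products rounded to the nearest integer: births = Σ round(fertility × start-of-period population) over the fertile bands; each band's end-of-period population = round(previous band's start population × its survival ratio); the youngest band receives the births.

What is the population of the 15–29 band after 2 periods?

[period 1]
Births: 1720 × 0.254 = 437
15–29: 460 × 0.95 = 437
30–44: 1720 × 0.954 = 1641
45–59: 820 × 0.956 = 784
60–74: 990 × 0.963 = 953
Giving 437 / 437 / 1641 / 784 / 953.
[period 2]
Births: 437 × 0.254 = 111
15–29: 437 × 0.95 = 415
30–44: 437 × 0.954 = 417
45–59: 1641 × 0.956 = 1569
60–74: 784 × 0.963 = 755
Giving 111 / 415 / 417 / 1569 / 755.

415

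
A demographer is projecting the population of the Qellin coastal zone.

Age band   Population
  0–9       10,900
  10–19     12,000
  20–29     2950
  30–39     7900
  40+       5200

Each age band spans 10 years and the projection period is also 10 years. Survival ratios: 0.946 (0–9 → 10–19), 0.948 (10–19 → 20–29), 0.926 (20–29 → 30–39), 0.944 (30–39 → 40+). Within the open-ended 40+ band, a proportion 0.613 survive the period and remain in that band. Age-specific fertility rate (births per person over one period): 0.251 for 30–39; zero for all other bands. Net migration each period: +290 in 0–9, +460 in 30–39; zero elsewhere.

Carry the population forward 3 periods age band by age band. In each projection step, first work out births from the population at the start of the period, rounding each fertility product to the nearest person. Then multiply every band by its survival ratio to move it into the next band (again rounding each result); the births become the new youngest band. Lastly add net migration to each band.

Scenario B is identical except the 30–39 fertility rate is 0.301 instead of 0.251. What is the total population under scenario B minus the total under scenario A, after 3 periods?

Let band 1 be 0–9 through band 5 = 40+.
Period 1.
Births: 7900 × 0.251 = 1983
Band 2: 10900 × 0.946 = 10311
Band 3: 12000 × 0.948 = 11376
Band 4: 2950 × 0.926 = 2732
Band 5: 7900 × 0.944 + 5200 × 0.613 = 7458 + 3188 = 10646
Net migration: Band 1 + 290 → 2273; Band 4 + 460 → 3192
Population now: 0–9=2273, 10–19=10311, 20–29=11376, 30–39=3192, 40+=10646
Period 2.
Births: 3192 × 0.251 = 801
Band 2: 2273 × 0.946 = 2150
Band 3: 10311 × 0.948 = 9775
Band 4: 11376 × 0.926 = 10534
Band 5: 3192 × 0.944 + 10646 × 0.613 = 3013 + 6526 = 9539
Net migration: Band 1 + 290 → 1091; Band 4 + 460 → 10994
Population now: 0–9=1091, 10–19=2150, 20–29=9775, 30–39=10994, 40+=9539
Period 3.
Births: 10994 × 0.251 = 2759
Band 2: 1091 × 0.946 = 1032
Band 3: 2150 × 0.948 = 2038
Band 4: 9775 × 0.926 = 9052
Band 5: 10994 × 0.944 + 9539 × 0.613 = 10378 + 5847 = 16225
Net migration: Band 1 + 290 → 3049; Band 4 + 460 → 9512
Population now: 0–9=3049, 10–19=1032, 20–29=2038, 30–39=9512, 40+=16225
Scenario A total after 3 periods: 31856
Scenario B projection —
Period 1.
Births: 7900 × 0.301 = 2378
Band 2: 10900 × 0.946 = 10311
Band 3: 12000 × 0.948 = 11376
Band 4: 2950 × 0.926 = 2732
Band 5: 7900 × 0.944 + 5200 × 0.613 = 7458 + 3188 = 10646
Net migration: Band 1 + 290 → 2668; Band 4 + 460 → 3192
Population now: 0–9=2668, 10–19=10311, 20–29=11376, 30–39=3192, 40+=10646
Period 2.
Births: 3192 × 0.301 = 961
Band 2: 2668 × 0.946 = 2524
Band 3: 10311 × 0.948 = 9775
Band 4: 11376 × 0.926 = 10534
Band 5: 3192 × 0.944 + 10646 × 0.613 = 3013 + 6526 = 9539
Net migration: Band 1 + 290 → 1251; Band 4 + 460 → 10994
Population now: 0–9=1251, 10–19=2524, 20–29=9775, 30–39=10994, 40+=9539
Period 3.
Births: 10994 × 0.301 = 3309
Band 2: 1251 × 0.946 = 1183
Band 3: 2524 × 0.948 = 2393
Band 4: 9775 × 0.926 = 9052
Band 5: 10994 × 0.944 + 9539 × 0.613 = 10378 + 5847 = 16225
Net migration: Band 1 + 290 → 3599; Band 4 + 460 → 9512
Population now: 0–9=3599, 10–19=1183, 20–29=2393, 30–39=9512, 40+=16225
Scenario B total after 3 periods: 32912
Difference B − A = 32912 − 31856 = 1056

1056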